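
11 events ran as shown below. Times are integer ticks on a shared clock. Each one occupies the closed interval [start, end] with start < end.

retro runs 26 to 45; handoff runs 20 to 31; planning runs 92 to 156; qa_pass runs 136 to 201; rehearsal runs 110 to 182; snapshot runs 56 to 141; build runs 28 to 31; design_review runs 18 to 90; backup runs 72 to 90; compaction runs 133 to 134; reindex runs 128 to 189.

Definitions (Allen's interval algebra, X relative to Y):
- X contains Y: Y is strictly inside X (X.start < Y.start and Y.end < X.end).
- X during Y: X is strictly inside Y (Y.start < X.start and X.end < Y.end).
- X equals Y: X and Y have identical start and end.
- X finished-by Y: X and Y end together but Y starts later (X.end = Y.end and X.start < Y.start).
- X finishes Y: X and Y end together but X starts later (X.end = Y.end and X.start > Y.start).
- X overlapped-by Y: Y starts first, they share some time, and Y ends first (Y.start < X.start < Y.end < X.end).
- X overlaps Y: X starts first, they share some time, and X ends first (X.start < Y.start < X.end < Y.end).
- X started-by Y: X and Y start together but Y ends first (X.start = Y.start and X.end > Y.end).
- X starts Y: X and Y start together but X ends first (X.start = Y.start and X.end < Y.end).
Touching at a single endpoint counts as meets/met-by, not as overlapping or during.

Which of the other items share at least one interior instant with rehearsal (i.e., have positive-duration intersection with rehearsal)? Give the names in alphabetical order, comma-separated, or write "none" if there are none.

Target rehearsal = [110, 182].
backup [72, 90] → before → no.
build [28, 31] → before → no.
compaction [133, 134] → during → yes.
design_review [18, 90] → before → no.
handoff [20, 31] → before → no.
planning [92, 156] → overlaps → yes.
qa_pass [136, 201] → overlapped-by → yes.
reindex [128, 189] → overlapped-by → yes.
retro [26, 45] → before → no.
snapshot [56, 141] → overlaps → yes.
Result: compaction, planning, qa_pass, reindex, snapshot.

compaction, planning, qa_pass, reindex, snapshot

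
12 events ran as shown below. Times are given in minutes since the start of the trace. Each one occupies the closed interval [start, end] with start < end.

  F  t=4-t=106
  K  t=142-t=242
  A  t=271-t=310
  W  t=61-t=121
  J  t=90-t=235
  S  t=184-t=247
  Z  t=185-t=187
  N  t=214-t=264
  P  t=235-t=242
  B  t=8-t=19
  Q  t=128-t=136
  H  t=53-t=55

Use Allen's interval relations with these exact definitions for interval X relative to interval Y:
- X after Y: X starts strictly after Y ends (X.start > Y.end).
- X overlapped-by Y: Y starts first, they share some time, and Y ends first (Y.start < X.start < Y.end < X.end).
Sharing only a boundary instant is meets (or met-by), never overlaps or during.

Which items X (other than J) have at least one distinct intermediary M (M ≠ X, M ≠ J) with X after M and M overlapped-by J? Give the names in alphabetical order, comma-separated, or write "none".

A

Target J = [t=90, t=235].
Intermediaries M with M overlapped-by J: K, N, S.
Via K — items with X after K: A.
Via N — items with X after N: A.
Via S — items with X after S: A.
Union: A.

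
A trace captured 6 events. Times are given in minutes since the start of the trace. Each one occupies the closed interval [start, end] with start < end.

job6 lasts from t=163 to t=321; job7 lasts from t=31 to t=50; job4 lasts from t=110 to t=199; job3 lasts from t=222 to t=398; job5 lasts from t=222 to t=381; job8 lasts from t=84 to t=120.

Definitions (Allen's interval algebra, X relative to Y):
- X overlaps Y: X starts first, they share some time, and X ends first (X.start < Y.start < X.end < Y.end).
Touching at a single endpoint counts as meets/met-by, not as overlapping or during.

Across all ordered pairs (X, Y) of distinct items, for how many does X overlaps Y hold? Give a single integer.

Checking all 30 ordered pairs for relation 'overlaps'; matching pairs in alphabetical order:
(job4, job6): job4 overlaps job6 ✓
(job6, job3): job6 overlaps job3 ✓
(job6, job5): job6 overlaps job5 ✓
(job8, job4): job8 overlaps job4 ✓
Count: 4.

4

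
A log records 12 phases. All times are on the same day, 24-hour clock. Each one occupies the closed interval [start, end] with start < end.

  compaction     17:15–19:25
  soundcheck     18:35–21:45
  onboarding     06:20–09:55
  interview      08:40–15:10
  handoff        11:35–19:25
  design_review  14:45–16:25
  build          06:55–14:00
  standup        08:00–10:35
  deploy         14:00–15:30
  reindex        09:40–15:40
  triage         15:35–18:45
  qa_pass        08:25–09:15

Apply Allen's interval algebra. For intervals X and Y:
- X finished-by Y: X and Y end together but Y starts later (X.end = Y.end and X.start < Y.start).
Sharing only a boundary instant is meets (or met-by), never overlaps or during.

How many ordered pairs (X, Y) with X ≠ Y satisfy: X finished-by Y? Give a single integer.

Checking all 132 ordered pairs for relation 'finished-by'; matching pairs in alphabetical order:
(handoff, compaction): handoff finished-by compaction ✓
Count: 1.

1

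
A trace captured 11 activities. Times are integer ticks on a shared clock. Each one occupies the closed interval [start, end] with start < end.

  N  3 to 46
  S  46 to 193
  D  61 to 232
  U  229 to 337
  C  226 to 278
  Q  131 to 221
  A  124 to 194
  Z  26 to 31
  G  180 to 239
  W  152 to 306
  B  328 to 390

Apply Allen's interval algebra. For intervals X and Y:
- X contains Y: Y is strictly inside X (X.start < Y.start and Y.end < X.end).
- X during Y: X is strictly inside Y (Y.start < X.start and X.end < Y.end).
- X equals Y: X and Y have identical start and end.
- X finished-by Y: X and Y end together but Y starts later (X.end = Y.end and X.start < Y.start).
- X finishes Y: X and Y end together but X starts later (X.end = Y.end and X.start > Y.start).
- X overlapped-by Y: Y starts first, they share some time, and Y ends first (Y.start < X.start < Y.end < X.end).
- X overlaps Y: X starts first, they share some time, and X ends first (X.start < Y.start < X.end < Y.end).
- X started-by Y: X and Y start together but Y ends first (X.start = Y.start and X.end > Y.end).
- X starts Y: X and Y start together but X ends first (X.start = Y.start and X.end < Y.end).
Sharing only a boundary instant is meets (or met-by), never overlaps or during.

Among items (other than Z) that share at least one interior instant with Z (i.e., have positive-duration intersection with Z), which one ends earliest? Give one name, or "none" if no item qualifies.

Target Z = [26, 31].
A [124, 194] → after → excluded.
B [328, 390] → after → excluded.
C [226, 278] → after → excluded.
D [61, 232] → after → excluded.
G [180, 239] → after → excluded.
N [3, 46] → contains → candidate.
Q [131, 221] → after → excluded.
S [46, 193] → after → excluded.
U [229, 337] → after → excluded.
W [152, 306] → after → excluded.
Among candidates, earliest end is 46 → N.

N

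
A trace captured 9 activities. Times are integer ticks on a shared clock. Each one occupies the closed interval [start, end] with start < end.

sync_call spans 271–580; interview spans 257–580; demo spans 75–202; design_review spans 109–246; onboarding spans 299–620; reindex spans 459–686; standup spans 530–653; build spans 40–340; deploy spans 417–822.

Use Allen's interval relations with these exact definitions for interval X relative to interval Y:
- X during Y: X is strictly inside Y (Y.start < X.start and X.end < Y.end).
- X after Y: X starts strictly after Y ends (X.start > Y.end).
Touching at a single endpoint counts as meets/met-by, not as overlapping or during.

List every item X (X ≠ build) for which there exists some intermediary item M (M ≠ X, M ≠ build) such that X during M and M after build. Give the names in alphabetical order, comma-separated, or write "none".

Target build = [40, 340].
Intermediaries M with M after build: deploy, reindex, standup.
Via deploy — items with X during deploy: reindex, standup.
Via reindex — items with X during reindex: standup.
Via standup — items with X during standup: none.
Union: reindex, standup.

reindex, standup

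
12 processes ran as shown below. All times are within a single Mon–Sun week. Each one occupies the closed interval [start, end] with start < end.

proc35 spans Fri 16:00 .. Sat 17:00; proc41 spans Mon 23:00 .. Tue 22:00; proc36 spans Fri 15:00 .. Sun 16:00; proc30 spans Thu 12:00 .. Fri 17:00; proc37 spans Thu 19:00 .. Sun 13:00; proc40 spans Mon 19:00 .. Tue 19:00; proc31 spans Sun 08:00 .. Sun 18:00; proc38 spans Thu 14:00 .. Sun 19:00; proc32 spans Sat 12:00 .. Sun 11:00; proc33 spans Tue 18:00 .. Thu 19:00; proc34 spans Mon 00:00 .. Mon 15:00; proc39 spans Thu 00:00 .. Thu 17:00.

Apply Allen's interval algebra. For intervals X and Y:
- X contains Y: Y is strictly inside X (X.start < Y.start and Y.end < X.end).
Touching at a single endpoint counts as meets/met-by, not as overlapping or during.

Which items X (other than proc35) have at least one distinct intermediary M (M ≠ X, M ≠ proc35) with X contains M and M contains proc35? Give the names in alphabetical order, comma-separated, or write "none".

Target proc35 = [Fri 16:00, Sat 17:00].
Intermediaries M with M contains proc35: proc36, proc37, proc38.
Via proc36 — items with X contains proc36: proc38.
Via proc37 — items with X contains proc37: proc38.
Via proc38 — items with X contains proc38: none.
Union: proc38.

proc38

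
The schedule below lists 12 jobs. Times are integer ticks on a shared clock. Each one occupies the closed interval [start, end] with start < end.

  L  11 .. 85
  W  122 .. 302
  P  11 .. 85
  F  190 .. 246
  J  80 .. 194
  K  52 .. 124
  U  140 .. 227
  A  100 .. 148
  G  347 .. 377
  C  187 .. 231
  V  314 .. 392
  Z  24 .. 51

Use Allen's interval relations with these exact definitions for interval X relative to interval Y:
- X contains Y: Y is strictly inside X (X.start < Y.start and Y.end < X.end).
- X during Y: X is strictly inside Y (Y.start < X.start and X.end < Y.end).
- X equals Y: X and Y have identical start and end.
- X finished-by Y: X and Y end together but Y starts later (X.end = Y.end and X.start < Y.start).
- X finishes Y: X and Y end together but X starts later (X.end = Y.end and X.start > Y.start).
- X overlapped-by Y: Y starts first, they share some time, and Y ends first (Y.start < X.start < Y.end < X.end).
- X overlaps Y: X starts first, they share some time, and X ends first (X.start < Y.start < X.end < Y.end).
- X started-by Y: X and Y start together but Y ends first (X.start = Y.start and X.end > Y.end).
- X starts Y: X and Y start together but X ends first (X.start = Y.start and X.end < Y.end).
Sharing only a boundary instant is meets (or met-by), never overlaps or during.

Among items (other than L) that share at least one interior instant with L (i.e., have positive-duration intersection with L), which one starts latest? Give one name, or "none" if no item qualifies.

Target L = [11, 85].
A [100, 148] → after → excluded.
C [187, 231] → after → excluded.
F [190, 246] → after → excluded.
G [347, 377] → after → excluded.
J [80, 194] → overlapped-by → candidate.
K [52, 124] → overlapped-by → candidate.
P [11, 85] → equals → candidate.
U [140, 227] → after → excluded.
V [314, 392] → after → excluded.
W [122, 302] → after → excluded.
Z [24, 51] → during → candidate.
Among candidates, latest start is 80 → J.

J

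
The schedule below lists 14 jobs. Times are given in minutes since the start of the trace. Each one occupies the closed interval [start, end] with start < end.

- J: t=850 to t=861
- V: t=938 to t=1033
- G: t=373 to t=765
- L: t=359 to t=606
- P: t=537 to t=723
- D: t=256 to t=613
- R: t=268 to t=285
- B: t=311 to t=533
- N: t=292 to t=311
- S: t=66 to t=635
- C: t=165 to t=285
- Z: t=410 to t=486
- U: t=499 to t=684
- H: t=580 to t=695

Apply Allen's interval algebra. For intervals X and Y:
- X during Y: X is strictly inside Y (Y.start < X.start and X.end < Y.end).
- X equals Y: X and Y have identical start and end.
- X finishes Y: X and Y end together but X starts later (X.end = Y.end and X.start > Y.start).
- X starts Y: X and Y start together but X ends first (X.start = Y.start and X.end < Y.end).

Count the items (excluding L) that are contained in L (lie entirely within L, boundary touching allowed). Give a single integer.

1

Target L = [t=359, t=606].
B [t=311, t=533] → overlaps → no.
C [t=165, t=285] → before → no.
D [t=256, t=613] → contains → no.
G [t=373, t=765] → overlapped-by → no.
H [t=580, t=695] → overlapped-by → no.
J [t=850, t=861] → after → no.
N [t=292, t=311] → before → no.
P [t=537, t=723] → overlapped-by → no.
R [t=268, t=285] → before → no.
S [t=66, t=635] → contains → no.
U [t=499, t=684] → overlapped-by → no.
V [t=938, t=1033] → after → no.
Z [t=410, t=486] → during → counts.
Total: 1.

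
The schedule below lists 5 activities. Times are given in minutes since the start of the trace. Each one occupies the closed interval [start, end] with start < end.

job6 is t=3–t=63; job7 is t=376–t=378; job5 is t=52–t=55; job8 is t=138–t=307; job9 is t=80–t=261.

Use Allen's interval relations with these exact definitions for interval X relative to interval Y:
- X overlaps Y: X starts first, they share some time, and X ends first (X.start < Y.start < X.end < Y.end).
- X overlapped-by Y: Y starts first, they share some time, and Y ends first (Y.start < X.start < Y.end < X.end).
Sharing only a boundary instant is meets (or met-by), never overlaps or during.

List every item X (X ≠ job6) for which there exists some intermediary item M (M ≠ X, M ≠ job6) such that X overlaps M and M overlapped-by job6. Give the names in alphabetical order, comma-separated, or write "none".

none

Target job6 = [t=3, t=63].
Intermediaries M with M overlapped-by job6: none.
Union: none.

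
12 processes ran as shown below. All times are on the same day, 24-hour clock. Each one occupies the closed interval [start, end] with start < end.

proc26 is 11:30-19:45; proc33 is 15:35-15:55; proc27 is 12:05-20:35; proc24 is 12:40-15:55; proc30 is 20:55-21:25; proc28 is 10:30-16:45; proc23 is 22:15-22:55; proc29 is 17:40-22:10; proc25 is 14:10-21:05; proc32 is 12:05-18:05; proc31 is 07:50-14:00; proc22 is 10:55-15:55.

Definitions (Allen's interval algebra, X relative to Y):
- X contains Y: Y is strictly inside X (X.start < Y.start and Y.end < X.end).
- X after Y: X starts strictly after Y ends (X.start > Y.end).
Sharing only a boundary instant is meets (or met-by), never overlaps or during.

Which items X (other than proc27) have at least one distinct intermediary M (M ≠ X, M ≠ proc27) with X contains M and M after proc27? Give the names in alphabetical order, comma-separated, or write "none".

proc29

Target proc27 = [12:05, 20:35].
Intermediaries M with M after proc27: proc23, proc30.
Via proc23 — items with X contains proc23: none.
Via proc30 — items with X contains proc30: proc29.
Union: proc29.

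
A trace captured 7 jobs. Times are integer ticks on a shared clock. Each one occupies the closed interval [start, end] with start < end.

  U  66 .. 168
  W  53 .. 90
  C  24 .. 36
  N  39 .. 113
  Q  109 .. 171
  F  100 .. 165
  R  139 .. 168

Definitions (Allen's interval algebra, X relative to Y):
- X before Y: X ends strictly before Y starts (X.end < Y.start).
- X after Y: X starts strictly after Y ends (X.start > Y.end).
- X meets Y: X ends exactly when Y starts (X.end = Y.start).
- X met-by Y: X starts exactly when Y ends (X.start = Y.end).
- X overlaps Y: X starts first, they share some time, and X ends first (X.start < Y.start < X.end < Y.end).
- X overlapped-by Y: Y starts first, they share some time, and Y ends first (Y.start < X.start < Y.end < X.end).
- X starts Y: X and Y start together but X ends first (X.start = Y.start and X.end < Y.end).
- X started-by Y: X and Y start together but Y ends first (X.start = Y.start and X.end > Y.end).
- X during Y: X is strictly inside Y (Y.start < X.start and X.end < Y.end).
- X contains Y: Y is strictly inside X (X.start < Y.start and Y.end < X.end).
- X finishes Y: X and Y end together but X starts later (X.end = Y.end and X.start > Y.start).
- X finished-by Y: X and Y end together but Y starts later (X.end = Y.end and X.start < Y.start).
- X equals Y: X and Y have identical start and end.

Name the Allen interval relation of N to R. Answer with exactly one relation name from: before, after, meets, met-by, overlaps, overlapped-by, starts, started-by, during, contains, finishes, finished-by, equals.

before

N = [39, 113]; R = [139, 168].
Compare endpoints: N.start < R.start, N.start < R.end, N.end < R.start, N.end < R.end.
That pattern is 'before'.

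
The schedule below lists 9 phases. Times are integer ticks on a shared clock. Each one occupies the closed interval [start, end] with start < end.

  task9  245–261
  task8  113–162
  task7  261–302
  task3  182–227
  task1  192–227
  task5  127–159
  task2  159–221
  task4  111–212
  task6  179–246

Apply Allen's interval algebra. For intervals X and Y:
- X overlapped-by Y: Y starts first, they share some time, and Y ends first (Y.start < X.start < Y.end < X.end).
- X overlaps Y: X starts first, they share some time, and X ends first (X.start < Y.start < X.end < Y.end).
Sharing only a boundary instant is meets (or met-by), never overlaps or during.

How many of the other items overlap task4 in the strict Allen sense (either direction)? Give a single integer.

Target task4 = [111, 212].
task1 [192, 227] → overlapped-by → counts.
task2 [159, 221] → overlapped-by → counts.
task3 [182, 227] → overlapped-by → counts.
task5 [127, 159] → during → no.
task6 [179, 246] → overlapped-by → counts.
task7 [261, 302] → after → no.
task8 [113, 162] → during → no.
task9 [245, 261] → after → no.
Total: 4.

4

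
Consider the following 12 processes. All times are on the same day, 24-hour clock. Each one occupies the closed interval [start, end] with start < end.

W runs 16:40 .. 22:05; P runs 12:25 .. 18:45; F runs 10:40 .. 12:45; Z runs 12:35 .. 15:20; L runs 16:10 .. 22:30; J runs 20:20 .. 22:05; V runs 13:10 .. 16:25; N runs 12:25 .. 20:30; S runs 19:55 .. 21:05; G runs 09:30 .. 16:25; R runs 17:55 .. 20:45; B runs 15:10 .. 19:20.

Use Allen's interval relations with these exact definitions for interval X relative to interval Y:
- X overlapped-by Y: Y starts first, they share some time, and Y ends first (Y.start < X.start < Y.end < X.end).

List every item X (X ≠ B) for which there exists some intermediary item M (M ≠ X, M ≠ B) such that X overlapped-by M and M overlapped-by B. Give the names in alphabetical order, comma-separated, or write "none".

Target B = [15:10, 19:20].
Intermediaries M with M overlapped-by B: L, R, W.
Via L — items with X overlapped-by L: none.
Via R — items with X overlapped-by R: J, S.
Via W — items with X overlapped-by W: none.
Union: J, S.

J, S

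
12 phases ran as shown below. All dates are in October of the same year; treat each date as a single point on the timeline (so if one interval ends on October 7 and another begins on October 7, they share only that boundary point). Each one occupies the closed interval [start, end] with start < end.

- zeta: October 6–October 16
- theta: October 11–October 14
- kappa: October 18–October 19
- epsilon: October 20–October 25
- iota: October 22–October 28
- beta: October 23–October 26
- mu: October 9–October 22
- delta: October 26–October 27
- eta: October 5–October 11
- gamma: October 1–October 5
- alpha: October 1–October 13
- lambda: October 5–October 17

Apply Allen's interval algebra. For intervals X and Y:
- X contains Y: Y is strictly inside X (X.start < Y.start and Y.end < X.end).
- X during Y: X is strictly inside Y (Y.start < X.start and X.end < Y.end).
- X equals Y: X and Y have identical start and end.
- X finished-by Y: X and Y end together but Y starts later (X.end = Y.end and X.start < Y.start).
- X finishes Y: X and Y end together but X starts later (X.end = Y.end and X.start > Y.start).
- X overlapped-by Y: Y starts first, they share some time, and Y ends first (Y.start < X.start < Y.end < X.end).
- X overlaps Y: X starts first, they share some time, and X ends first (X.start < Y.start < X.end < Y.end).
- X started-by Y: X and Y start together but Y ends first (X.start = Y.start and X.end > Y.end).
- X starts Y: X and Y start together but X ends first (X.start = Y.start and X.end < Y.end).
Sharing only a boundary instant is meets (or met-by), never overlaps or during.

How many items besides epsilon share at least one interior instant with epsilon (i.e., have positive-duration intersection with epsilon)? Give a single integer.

Target epsilon = [October 20, October 25].
alpha [October 1, October 13] → before → no.
beta [October 23, October 26] → overlapped-by → counts.
delta [October 26, October 27] → after → no.
eta [October 5, October 11] → before → no.
gamma [October 1, October 5] → before → no.
iota [October 22, October 28] → overlapped-by → counts.
kappa [October 18, October 19] → before → no.
lambda [October 5, October 17] → before → no.
mu [October 9, October 22] → overlaps → counts.
theta [October 11, October 14] → before → no.
zeta [October 6, October 16] → before → no.
Total: 3.

3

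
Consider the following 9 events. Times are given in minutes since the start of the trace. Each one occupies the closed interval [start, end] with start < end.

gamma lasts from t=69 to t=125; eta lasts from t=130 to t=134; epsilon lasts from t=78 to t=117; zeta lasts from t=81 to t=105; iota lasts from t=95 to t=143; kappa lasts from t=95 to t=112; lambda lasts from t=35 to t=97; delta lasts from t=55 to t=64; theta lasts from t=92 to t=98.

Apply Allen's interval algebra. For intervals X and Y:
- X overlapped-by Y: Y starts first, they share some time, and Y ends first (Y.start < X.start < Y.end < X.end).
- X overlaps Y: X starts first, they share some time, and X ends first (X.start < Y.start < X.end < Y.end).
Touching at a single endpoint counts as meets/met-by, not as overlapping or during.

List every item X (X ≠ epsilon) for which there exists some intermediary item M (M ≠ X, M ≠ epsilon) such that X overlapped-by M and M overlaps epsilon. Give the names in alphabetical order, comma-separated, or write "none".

Target epsilon = [t=78, t=117].
Intermediaries M with M overlaps epsilon: lambda.
Via lambda — items with X overlapped-by lambda: gamma, iota, kappa, theta, zeta.
Union: gamma, iota, kappa, theta, zeta.

gamma, iota, kappa, theta, zeta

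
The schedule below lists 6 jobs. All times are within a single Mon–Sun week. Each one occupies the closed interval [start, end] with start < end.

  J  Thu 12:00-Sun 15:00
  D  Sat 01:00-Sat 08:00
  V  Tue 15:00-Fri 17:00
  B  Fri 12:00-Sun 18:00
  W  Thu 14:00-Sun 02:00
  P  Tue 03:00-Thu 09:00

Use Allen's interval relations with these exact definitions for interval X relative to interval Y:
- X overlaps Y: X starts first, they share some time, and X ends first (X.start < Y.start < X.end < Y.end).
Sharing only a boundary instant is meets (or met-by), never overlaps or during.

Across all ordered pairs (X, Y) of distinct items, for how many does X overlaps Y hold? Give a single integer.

6

Checking all 30 ordered pairs for relation 'overlaps'; matching pairs in alphabetical order:
(J, B): J overlaps B ✓
(P, V): P overlaps V ✓
(V, B): V overlaps B ✓
(V, J): V overlaps J ✓
(V, W): V overlaps W ✓
(W, B): W overlaps B ✓
Count: 6.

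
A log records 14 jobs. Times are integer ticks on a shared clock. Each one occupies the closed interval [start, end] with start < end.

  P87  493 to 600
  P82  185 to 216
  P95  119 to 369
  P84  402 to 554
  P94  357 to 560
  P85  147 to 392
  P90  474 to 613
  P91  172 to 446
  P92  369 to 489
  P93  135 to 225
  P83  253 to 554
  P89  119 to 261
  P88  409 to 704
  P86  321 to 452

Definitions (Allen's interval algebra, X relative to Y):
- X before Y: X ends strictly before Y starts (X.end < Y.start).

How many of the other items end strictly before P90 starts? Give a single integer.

Target P90 = [474, 613].
P82 [185, 216] → before → counts.
P83 [253, 554] → overlaps → no.
P84 [402, 554] → overlaps → no.
P85 [147, 392] → before → counts.
P86 [321, 452] → before → counts.
P87 [493, 600] → during → no.
P88 [409, 704] → contains → no.
P89 [119, 261] → before → counts.
P91 [172, 446] → before → counts.
P92 [369, 489] → overlaps → no.
P93 [135, 225] → before → counts.
P94 [357, 560] → overlaps → no.
P95 [119, 369] → before → counts.
Total: 7.

7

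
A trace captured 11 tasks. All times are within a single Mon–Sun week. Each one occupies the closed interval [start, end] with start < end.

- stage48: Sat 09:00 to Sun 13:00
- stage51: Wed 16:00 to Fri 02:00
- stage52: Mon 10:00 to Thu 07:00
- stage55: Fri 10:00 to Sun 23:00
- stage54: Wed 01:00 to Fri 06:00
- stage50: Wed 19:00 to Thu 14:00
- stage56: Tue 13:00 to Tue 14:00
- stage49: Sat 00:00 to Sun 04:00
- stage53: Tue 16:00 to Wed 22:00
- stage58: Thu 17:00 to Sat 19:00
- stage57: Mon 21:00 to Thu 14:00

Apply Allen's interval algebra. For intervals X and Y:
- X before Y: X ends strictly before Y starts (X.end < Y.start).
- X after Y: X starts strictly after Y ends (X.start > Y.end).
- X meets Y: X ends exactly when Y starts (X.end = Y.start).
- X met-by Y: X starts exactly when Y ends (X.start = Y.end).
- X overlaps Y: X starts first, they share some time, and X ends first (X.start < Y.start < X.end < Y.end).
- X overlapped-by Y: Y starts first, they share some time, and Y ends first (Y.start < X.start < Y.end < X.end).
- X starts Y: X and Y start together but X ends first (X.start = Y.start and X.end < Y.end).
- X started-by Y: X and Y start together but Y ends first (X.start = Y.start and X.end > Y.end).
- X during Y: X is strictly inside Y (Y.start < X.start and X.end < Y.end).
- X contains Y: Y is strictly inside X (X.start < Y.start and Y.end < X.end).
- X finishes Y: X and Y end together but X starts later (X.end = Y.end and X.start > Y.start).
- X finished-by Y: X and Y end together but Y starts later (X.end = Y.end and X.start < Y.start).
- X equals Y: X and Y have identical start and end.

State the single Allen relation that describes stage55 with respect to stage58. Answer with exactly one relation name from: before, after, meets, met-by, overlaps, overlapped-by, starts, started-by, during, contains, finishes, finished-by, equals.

overlapped-by

stage55 = [Fri 10:00, Sun 23:00]; stage58 = [Thu 17:00, Sat 19:00].
Compare endpoints: stage55.start > stage58.start, stage55.start < stage58.end, stage55.end > stage58.start, stage55.end > stage58.end.
That pattern is 'overlapped-by'.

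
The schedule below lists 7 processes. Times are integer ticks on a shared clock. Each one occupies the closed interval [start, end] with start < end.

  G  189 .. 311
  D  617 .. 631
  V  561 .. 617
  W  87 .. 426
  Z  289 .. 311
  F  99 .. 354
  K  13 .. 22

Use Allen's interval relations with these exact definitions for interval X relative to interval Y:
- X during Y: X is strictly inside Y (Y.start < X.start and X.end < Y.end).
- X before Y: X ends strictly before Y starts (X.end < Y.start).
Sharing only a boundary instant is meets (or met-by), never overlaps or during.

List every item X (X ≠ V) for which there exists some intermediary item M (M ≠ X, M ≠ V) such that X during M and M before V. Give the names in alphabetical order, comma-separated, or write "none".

Target V = [561, 617].
Intermediaries M with M before V: F, G, K, W, Z.
Via F — items with X during F: G, Z.
Via G — items with X during G: none.
Via K — items with X during K: none.
Via W — items with X during W: F, G, Z.
Via Z — items with X during Z: none.
Union: F, G, Z.

F, G, Z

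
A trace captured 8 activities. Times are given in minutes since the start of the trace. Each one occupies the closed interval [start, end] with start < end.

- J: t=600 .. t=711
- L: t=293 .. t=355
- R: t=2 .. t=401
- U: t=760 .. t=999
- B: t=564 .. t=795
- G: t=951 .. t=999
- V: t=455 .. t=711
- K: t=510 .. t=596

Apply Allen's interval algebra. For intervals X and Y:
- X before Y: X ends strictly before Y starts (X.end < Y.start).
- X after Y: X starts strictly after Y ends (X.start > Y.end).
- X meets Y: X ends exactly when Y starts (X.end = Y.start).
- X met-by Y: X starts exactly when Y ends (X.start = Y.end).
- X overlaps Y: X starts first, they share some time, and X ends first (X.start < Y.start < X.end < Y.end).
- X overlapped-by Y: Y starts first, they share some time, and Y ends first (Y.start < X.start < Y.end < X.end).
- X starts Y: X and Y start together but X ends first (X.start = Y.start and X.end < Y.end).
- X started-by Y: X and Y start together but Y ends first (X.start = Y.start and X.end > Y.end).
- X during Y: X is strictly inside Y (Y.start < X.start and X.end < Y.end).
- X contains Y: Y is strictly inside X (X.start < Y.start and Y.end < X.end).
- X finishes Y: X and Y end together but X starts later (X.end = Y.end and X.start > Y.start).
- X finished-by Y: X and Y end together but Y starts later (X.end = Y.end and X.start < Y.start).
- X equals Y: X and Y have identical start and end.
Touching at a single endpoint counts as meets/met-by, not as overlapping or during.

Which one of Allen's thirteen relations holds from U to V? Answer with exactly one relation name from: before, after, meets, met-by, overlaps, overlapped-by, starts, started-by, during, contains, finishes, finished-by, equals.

after

U = [t=760, t=999]; V = [t=455, t=711].
Compare endpoints: U.start > V.start, U.start > V.end, U.end > V.start, U.end > V.end.
That pattern is 'after'.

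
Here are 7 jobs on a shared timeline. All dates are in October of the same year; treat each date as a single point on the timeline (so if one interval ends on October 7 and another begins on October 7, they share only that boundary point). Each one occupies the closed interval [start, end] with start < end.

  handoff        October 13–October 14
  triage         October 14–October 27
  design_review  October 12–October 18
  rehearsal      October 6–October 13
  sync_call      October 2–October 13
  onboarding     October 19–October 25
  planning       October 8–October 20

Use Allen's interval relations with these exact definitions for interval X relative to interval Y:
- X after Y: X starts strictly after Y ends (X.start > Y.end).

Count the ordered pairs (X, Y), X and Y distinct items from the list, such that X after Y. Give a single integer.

Checking all 42 ordered pairs for relation 'after'; matching pairs in alphabetical order:
(onboarding, design_review): onboarding after design_review ✓
(onboarding, handoff): onboarding after handoff ✓
(onboarding, rehearsal): onboarding after rehearsal ✓
(onboarding, sync_call): onboarding after sync_call ✓
(triage, rehearsal): triage after rehearsal ✓
(triage, sync_call): triage after sync_call ✓
Count: 6.

6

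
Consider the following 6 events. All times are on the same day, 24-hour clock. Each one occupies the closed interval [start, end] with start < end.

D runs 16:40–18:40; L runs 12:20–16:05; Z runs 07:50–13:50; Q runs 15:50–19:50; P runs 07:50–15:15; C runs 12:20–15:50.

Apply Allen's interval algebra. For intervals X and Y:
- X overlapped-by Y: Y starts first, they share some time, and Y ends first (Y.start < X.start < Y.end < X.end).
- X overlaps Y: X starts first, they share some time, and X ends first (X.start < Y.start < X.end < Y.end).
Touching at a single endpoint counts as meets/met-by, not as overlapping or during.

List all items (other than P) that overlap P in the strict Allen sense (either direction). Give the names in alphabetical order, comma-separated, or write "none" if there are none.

Target P = [07:50, 15:15].
C [12:20, 15:50] → overlapped-by → yes.
D [16:40, 18:40] → after → no.
L [12:20, 16:05] → overlapped-by → yes.
Q [15:50, 19:50] → after → no.
Z [07:50, 13:50] → starts → no.
Result: C, L.

C, L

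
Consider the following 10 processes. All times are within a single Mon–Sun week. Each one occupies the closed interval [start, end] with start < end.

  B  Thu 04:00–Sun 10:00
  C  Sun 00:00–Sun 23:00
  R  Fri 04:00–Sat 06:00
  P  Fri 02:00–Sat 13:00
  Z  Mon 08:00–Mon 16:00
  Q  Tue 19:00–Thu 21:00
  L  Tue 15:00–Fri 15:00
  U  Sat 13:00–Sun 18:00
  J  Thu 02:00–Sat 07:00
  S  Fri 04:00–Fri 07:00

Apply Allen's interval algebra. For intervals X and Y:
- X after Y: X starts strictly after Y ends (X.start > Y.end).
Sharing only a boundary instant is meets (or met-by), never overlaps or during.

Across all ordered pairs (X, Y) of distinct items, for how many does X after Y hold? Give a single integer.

Checking all 90 ordered pairs for relation 'after'; matching pairs in alphabetical order:
(B, Z): B after Z ✓
(C, J): C after J ✓
(C, L): C after L ✓
(C, P): C after P ✓
(C, Q): C after Q ✓
(C, R): C after R ✓
(C, S): C after S ✓
(C, Z): C after Z ✓
(J, Z): J after Z ✓
(L, Z): L after Z ✓
(P, Q): P after Q ✓
(P, Z): P after Z ✓
(Q, Z): Q after Z ✓
(R, Q): R after Q ✓
(R, Z): R after Z ✓
(S, Q): S after Q ✓
(S, Z): S after Z ✓
(U, J): U after J ✓
(U, L): U after L ✓
(U, Q): U after Q ✓
(U, R): U after R ✓
(U, S): U after S ✓
(U, Z): U after Z ✓
Count: 23.

23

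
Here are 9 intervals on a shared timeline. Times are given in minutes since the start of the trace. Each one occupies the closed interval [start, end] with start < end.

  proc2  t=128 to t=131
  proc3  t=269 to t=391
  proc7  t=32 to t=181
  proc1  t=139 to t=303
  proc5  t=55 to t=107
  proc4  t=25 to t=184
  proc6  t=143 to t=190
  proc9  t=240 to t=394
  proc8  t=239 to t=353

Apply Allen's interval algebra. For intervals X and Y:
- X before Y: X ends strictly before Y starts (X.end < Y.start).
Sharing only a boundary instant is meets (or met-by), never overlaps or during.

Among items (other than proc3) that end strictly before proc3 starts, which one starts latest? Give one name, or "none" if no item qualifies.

proc6

Target proc3 = [t=269, t=391].
proc1 [t=139, t=303] → overlaps → excluded.
proc2 [t=128, t=131] → before → candidate.
proc4 [t=25, t=184] → before → candidate.
proc5 [t=55, t=107] → before → candidate.
proc6 [t=143, t=190] → before → candidate.
proc7 [t=32, t=181] → before → candidate.
proc8 [t=239, t=353] → overlaps → excluded.
proc9 [t=240, t=394] → contains → excluded.
Among candidates, latest start is t=143 → proc6.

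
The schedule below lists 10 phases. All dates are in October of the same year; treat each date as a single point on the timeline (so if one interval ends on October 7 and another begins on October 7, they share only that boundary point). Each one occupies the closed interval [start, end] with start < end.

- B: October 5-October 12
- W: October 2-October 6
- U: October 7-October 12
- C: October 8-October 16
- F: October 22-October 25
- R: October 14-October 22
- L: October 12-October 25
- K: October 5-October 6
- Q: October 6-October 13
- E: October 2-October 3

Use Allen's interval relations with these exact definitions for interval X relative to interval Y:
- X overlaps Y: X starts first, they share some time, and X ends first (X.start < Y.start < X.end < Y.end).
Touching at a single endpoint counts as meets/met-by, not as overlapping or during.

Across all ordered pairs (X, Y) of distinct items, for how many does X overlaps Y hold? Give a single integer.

Checking all 90 ordered pairs for relation 'overlaps'; matching pairs in alphabetical order:
(B, C): B overlaps C ✓
(B, Q): B overlaps Q ✓
(C, L): C overlaps L ✓
(C, R): C overlaps R ✓
(Q, C): Q overlaps C ✓
(Q, L): Q overlaps L ✓
(U, C): U overlaps C ✓
(W, B): W overlaps B ✓
Count: 8.

8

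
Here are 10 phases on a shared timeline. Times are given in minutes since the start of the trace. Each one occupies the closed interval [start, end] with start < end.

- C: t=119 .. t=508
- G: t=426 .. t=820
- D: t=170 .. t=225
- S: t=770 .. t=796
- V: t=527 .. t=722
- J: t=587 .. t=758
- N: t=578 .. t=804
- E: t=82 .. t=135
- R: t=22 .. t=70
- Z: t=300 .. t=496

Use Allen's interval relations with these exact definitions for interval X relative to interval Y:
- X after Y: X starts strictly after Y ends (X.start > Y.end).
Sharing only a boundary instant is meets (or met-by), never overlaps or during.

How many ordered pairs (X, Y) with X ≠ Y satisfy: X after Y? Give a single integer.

32

Checking all 90 ordered pairs for relation 'after'; matching pairs in alphabetical order:
(C, R): C after R ✓
(D, E): D after E ✓
(D, R): D after R ✓
(E, R): E after R ✓
(G, D): G after D ✓
(G, E): G after E ✓
(G, R): G after R ✓
(J, C): J after C ✓
(J, D): J after D ✓
(J, E): J after E ✓
(J, R): J after R ✓
(J, Z): J after Z ✓
(N, C): N after C ✓
(N, D): N after D ✓
(N, E): N after E ✓
(N, R): N after R ✓
(N, Z): N after Z ✓
(S, C): S after C ✓
(S, D): S after D ✓
(S, E): S after E ✓
(S, J): S after J ✓
(S, R): S after R ✓
(S, V): S after V ✓
(S, Z): S after Z ✓
... plus 8 further pairs not listed.
Count: 32.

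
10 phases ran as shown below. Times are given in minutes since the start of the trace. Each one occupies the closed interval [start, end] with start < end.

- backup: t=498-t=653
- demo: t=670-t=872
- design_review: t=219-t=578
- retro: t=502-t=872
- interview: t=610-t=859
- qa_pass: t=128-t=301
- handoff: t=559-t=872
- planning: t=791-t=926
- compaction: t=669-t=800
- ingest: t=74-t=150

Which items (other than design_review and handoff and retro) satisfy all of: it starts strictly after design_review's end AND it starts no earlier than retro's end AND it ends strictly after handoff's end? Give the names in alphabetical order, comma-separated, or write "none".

Conditions: its start is strictly after design_review's end (X.start > t=578) AND its start is no earlier than retro's end (X.start >= t=872) AND its end is strictly after handoff's end (X.end > t=872).
backup: start t=498 > t=578? ✗; start t=498 >= t=872? ✗; end t=653 > t=872? ✗ → no.
compaction: start t=669 > t=578? ✓; start t=669 >= t=872? ✗; end t=800 > t=872? ✗ → no.
demo: start t=670 > t=578? ✓; start t=670 >= t=872? ✗; end t=872 > t=872? ✗ → no.
ingest: start t=74 > t=578? ✗; start t=74 >= t=872? ✗; end t=150 > t=872? ✗ → no.
interview: start t=610 > t=578? ✓; start t=610 >= t=872? ✗; end t=859 > t=872? ✗ → no.
planning: start t=791 > t=578? ✓; start t=791 >= t=872? ✗; end t=926 > t=872? ✓ → no.
qa_pass: start t=128 > t=578? ✗; start t=128 >= t=872? ✗; end t=301 > t=872? ✗ → no.
Result: none.

none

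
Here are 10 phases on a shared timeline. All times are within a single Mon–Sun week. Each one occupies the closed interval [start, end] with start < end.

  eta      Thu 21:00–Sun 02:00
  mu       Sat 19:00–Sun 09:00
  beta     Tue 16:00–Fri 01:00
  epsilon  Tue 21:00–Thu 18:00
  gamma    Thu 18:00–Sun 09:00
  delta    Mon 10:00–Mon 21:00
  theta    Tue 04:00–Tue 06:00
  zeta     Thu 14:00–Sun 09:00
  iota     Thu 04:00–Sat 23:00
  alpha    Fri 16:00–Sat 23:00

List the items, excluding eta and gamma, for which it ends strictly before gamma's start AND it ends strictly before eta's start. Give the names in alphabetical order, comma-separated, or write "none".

delta, theta

Conditions: its end is strictly before gamma's start (X.end < Thu 18:00) AND its end is strictly before eta's start (X.end < Thu 21:00).
alpha: end Sat 23:00 < Thu 18:00? ✗; end Sat 23:00 < Thu 21:00? ✗ → no.
beta: end Fri 01:00 < Thu 18:00? ✗; end Fri 01:00 < Thu 21:00? ✗ → no.
delta: end Mon 21:00 < Thu 18:00? ✓; end Mon 21:00 < Thu 21:00? ✓ → yes.
epsilon: end Thu 18:00 < Thu 18:00? ✗; end Thu 18:00 < Thu 21:00? ✓ → no.
iota: end Sat 23:00 < Thu 18:00? ✗; end Sat 23:00 < Thu 21:00? ✗ → no.
mu: end Sun 09:00 < Thu 18:00? ✗; end Sun 09:00 < Thu 21:00? ✗ → no.
theta: end Tue 06:00 < Thu 18:00? ✓; end Tue 06:00 < Thu 21:00? ✓ → yes.
zeta: end Sun 09:00 < Thu 18:00? ✗; end Sun 09:00 < Thu 21:00? ✗ → no.
Result: delta, theta.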